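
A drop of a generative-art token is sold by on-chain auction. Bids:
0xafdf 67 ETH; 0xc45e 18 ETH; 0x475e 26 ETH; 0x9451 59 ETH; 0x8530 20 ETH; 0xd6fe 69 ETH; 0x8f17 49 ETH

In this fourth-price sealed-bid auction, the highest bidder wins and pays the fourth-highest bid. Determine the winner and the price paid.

Bids in order: 69 (0xd6fe) > 67 (0xafdf) > 59 (0x9451) > 49 (0x8f17) > 26 (0x475e) > 20 (0x8530) > …
0xd6fe wins; payment is bid #4 in the ranking = 49 ETH.

0xd6fe pays 49 ETH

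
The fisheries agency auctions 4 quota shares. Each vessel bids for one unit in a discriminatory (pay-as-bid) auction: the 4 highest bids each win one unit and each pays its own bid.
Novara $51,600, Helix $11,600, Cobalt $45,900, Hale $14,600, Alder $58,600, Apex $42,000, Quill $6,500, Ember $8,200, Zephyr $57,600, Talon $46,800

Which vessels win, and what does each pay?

Bids ranked high→low: 58,600 (Alder), 57,600 (Zephyr), 51,600 (Novara), 46,800 (Talon), 45,900 (Cobalt), 42,000 (Apex), …
The 4 highest are Alder, Zephyr, Novara, Talon.
Each winner pays its own bid: Alder $58,600, Zephyr $57,600, Novara $51,600, Talon $46,800.

Alder $58,600, Zephyr $57,600, Novara $51,600, Talon $46,800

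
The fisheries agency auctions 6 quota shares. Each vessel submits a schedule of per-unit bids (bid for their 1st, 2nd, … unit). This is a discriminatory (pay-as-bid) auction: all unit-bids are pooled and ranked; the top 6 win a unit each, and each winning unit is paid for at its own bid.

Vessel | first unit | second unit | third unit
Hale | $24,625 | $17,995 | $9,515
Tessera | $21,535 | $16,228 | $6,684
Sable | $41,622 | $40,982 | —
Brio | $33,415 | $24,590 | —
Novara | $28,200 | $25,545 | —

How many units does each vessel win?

Merging the schedules and taking the best 6: 41,622 (Sable-1), 40,982 (Sable-2), 33,415 (Brio-1), 28,200 (Novara-1), 25,545 (Novara-2), 24,625 (Hale-1)
Next rejected bid: $24,590 (not a price — pay-as-bid).
Allocation: Brio 1, Hale 1, Novara 2, Sable 2.

Brio 1, Hale 1, Novara 2, Sable 2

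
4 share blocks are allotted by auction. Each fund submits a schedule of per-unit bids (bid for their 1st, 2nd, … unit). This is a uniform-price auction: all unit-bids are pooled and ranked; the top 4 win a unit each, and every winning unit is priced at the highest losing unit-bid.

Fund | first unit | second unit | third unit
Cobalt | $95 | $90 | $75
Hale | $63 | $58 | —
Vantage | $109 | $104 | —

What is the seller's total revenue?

Total revenue: $300

All unit-bids, highest first — top 4: 109 (Vantage-1), 104 (Vantage-2), 95 (Cobalt-1), 90 (Cobalt-2)
Highest rejected unit-bid = $75.
Allocation: Cobalt 2, Vantage 2. Every unit priced at $75.
Revenue = 4 × 75 = $300.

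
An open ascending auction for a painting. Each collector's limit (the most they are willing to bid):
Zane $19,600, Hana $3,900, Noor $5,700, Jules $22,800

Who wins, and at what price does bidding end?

Limits ranked: 22,800 (Jules) > 19,600 (Zane) > 5,700 (Noor) > 3,900 (Hana)
Once the price passes $19,600, only Jules is left; the hammer falls at Zane's limit of $19,600.

Jules wins at $19,600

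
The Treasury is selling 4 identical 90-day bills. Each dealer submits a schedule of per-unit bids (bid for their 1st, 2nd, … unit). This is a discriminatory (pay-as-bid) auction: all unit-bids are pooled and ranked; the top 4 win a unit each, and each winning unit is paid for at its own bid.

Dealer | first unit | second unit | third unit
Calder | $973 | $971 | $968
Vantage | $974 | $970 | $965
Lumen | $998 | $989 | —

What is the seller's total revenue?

Total revenue: $3,934

Merging the schedules and taking the best 4: 998 (Lumen-1), 989 (Lumen-2), 974 (Vantage-1), 973 (Calder-1)
Next rejected bid: $971 (not a price — pay-as-bid).
Each winning unit pays its own bid.
Revenue = 998 + 989 + 974 + 973 = $3,934.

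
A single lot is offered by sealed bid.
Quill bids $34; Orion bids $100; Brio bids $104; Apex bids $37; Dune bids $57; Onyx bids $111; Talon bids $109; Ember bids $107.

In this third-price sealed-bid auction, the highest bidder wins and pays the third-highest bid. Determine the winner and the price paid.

Bids in order: 111 (Onyx) > 109 (Talon) > 107 (Ember) > 104 (Brio) > 100 (Orion) > 57 (Dune) > …
Onyx wins; payment is bid #3 in the ranking = $107.

Onyx pays $107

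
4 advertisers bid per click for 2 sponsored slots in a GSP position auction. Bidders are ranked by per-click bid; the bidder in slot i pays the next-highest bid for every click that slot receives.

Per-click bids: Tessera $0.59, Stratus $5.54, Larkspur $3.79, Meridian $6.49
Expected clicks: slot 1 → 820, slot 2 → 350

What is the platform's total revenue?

Total revenue: $5869.30

Per-click bids in order: $6.49 (Meridian) > $5.54 (Stratus) > $3.79 (Larkspur) > …
Slot 1: Meridian pays $5.54 × 820 = $4542.80
Slot 2: Stratus pays $3.79 × 350 = $1326.50
Total = $5869.30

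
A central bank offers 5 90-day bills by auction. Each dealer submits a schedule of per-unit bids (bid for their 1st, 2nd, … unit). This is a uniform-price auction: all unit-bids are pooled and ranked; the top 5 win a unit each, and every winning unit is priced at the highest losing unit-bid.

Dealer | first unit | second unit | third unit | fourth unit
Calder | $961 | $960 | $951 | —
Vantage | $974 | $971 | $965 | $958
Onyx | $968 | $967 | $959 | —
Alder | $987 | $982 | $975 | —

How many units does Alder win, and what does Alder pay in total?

Pooled unit-bids ranked (top 5): 987 (Alder-1), 982 (Alder-2), 975 (Alder-3), 974 (Vantage-1), 971 (Vantage-2)
First bid not allocated: $968.
Alder wins 3 unit(s) at $968 each.

Alder: 3 units, pays $2,904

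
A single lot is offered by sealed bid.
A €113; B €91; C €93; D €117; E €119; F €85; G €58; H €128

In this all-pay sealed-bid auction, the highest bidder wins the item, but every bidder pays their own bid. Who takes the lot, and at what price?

H pays €128

Bids in order: 128 (H) > 119 (E) > 117 (D) > 113 (A) > 93 (C) > 91 (B) > …
H is highest and takes the item; every bidder forfeits their bid.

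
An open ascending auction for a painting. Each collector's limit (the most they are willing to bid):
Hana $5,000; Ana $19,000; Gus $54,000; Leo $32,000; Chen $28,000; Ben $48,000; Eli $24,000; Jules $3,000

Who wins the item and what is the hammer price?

Rule: the price rises until one bidder remains; the winner pays the price at which the last rival dropped out.
Limits ranked: 54,000 (Gus) > 48,000 (Ben) > 32,000 (Leo) > 28,000 (Chen) > 24,000 (Eli) > 19,000 (Ana) > …
Once the price passes $48,000, only Gus is left; the hammer falls at Ben's limit of $48,000.

Gus wins at $48,000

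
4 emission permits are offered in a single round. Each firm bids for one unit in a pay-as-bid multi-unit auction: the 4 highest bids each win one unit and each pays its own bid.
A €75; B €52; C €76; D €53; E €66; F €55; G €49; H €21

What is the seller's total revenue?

Bids ranked high→low: 76 (C), 75 (A), 66 (E), 55 (F), 53 (D), 52 (B), …
Winners (4 units): C, A, E, F.
Total revenue = 76 + 75 + 66 + 55 = €272.

Total revenue: €272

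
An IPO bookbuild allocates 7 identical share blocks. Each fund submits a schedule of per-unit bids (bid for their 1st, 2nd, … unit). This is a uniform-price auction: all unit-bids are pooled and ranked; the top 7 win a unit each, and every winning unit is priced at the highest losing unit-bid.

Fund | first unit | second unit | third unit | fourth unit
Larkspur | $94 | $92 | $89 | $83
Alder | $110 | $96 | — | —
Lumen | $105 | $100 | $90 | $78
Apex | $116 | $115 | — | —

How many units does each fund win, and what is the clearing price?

Alder 2, Apex 2, Larkspur 1, Lumen 2; clearing price $92

All unit-bids, highest first — top 7: 116 (Apex-1), 115 (Apex-2), 110 (Alder-1), 105 (Lumen-1), 100 (Lumen-2), 96 (Alder-2), 94 (Larkspur-1)
First bid not allocated: $92.
Allocation: Alder 2, Apex 2, Larkspur 1, Lumen 2.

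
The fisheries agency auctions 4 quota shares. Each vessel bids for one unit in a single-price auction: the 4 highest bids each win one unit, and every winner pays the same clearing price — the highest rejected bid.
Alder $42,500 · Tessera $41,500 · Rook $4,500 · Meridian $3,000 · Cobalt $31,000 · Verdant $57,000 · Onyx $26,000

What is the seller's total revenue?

Sorting: 57,000 (Verdant), 42,500 (Alder), 41,500 (Tessera), 31,000 (Cobalt), 26,000 (Onyx), 4,500 (Rook), …
The 4 highest are Verdant, Alder, Tessera, Cobalt.
Highest unsuccessful bid: $26,000 → clearing price.
Total revenue = 4 × $26,000 = $104,000.

Total revenue: $104,000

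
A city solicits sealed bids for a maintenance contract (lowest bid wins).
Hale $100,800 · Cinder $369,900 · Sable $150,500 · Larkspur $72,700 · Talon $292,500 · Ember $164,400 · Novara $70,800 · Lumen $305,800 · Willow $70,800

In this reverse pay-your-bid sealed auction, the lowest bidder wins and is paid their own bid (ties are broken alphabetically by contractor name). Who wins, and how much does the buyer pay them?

Reverse pay-your-bid sealed auction: the lowest bidder wins and is paid their own bid.
Sorting bids: 70,800 (Novara) < 70,800 (Willow) < 72,700 (Larkspur) < 100,800 (Hale) < 150,500 (Sable) < 164,400 (Ember) < …
Tie at $70,800 → Novara wins by tie-break.
First-price: Novara is paid what they bid, $70,800.

Novara is paid $70,800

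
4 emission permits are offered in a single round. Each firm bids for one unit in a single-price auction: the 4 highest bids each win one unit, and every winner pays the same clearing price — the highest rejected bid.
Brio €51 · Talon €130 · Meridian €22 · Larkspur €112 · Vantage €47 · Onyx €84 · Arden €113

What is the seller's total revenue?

Ordering the bids: 130 (Talon), 113 (Arden), 112 (Larkspur), 84 (Onyx), 51 (Brio), 47 (Vantage), …
Winners (4 units): Talon, Arden, Larkspur, Onyx.
Highest unsuccessful bid: €51 → clearing price.
Total revenue = 4 × €51 = €204.

Total revenue: €204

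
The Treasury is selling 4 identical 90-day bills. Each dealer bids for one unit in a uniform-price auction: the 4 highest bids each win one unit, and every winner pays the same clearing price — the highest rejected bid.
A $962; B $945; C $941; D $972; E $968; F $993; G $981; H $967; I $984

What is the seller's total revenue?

Bids ranked high→low: 993 (F), 984 (I), 981 (G), 972 (D), 968 (E), 967 (H), …
Top 4: F, I, G, D.
Highest unsuccessful bid: $968 → clearing price.
Total revenue = 4 × $968 = $3,872.

Total revenue: $3,872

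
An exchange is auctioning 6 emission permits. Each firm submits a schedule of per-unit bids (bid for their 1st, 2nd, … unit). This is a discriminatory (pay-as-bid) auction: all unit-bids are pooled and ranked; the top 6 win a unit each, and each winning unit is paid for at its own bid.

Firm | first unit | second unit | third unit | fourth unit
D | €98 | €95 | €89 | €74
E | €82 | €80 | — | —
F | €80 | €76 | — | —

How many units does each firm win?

All unit-bids, highest first — top 6: 98 (D-1), 95 (D-2), 89 (D-3), 82 (E-1), 80 (E-2), 80 (F-1)
Next rejected bid: €76 (not a price — pay-as-bid).
Allocation: D 3, E 2, F 1.

D 3, E 2, F 1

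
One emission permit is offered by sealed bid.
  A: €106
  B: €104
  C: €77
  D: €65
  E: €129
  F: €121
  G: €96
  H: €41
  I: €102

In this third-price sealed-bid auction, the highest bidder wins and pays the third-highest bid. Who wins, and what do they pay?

E pays €106

Bids in order: 129 (E) > 121 (F) > 106 (A) > 104 (B) > 102 (I) > 96 (G) > …
E wins; payment is bid #3 in the ranking = €106.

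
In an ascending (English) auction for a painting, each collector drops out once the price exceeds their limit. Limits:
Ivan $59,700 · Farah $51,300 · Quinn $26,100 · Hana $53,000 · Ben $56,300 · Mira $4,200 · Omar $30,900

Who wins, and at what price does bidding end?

Ivan wins at $56,300

Limits ranked: 59,700 (Ivan) > 56,300 (Ben) > 53,000 (Hana) > 51,300 (Farah) > 30,900 (Omar) > 26,100 (Quinn) > …
Once the price passes $56,300, only Ivan is left; the hammer falls at Ben's limit of $56,300.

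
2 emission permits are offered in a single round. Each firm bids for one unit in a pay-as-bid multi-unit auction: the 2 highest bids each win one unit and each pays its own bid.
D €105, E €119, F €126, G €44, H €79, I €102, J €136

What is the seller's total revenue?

Sorting: 136 (J), 126 (F), 119 (E), 105 (D), …
The 2 highest are J, F.
Total revenue = 136 + 126 = €262.

Total revenue: €262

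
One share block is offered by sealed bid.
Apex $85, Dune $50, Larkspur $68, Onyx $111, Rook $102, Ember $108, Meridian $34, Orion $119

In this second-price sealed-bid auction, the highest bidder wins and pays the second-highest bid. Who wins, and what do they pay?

Orion pays $111

Bids in order: 119 (Orion) > 111 (Onyx) > 108 (Ember) > 102 (Rook) > 85 (Apex) > 68 (Larkspur) > …
Orion wins with the highest bid; price is set by the runner-up at $111.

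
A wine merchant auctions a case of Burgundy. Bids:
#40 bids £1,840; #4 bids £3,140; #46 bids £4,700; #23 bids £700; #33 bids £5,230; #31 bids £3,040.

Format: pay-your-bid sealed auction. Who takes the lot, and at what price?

#33 pays £5,230

Pay-your-bid sealed auction: the highest bidder wins and pays their own bid.
Sorting bids: 5,230 (#33) > 4,700 (#46) > 3,140 (#4) > 3,040 (#31) > 1,840 (#40) > 700 (#23)
First-price: #33 pays what they bid, £5,230.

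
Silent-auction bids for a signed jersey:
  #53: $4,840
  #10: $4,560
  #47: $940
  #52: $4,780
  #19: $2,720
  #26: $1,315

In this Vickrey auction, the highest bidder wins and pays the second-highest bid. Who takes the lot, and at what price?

Rule: the highest bidder wins and pays the second-highest bid.
Bids ranked: 4,840 (#53) > 4,780 (#52) > 4,560 (#10) > 2,720 (#19) > 1,315 (#26) > 940 (#47)
Second-price: #53 pays #52's bid of $4,780.

#53 pays $4,780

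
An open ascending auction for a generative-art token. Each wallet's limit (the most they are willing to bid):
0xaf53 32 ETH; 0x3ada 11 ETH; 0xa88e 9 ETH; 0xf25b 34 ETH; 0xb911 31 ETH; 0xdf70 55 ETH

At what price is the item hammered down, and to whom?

0xdf70 wins at 34 ETH

Sorting limits: 55 (0xdf70) > 34 (0xf25b) > 32 (0xaf53) > 31 (0xb911) > 11 (0x3ada) > 9 (0xa88e)
Bidding ends when 0xf25b exits at 34 ETH; 0xdf70 takes it.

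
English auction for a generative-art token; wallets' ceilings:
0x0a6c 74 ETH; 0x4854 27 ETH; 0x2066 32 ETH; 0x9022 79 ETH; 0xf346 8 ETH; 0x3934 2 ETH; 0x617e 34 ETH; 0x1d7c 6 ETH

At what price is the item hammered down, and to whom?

0x9022 wins at 74 ETH

Ascending (English) auction: the price rises until one bidder remains; the winner pays the price at which the last rival dropped out.
Sorting limits: 79 (0x9022) > 74 (0x0a6c) > 34 (0x617e) > 32 (0x2066) > 27 (0x4854) > 8 (0xf346) > …
Bidding ends when 0x0a6c exits at 74 ETH; 0x9022 takes it.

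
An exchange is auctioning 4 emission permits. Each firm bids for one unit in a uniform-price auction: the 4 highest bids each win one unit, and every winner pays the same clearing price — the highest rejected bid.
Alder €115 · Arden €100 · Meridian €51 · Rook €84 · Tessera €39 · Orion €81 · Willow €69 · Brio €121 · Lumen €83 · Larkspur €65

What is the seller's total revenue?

Ordering the bids: 121 (Brio), 115 (Alder), 100 (Arden), 84 (Rook), 83 (Lumen), 81 (Orion), …
The 4 highest are Brio, Alder, Arden, Rook.
First losing bid is Lumen's €83, which sets the uniform price.
Total revenue = 4 × €83 = €332.

Total revenue: €332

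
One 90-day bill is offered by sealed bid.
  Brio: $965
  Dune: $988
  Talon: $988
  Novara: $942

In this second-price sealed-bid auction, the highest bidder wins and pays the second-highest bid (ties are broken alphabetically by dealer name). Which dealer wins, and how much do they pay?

Bids in order: 988 (Dune) > 988 (Talon) > 965 (Brio) > 942 (Novara)
Dune and Talon tie at $988; tie-break gives it to Dune.
Dune is highest; pays the second-highest bid, $988.

Dune pays $988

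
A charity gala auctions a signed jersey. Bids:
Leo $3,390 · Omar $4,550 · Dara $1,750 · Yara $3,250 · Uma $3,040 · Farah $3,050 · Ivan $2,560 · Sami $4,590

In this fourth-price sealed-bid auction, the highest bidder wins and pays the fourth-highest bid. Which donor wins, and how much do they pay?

Sami pays $3,250

Bids in order: 4,590 (Sami) > 4,550 (Omar) > 3,390 (Leo) > 3,250 (Yara) > 3,050 (Farah) > 3,040 (Uma) > …
Sami is highest; pays the fourth-highest bid, $3,250.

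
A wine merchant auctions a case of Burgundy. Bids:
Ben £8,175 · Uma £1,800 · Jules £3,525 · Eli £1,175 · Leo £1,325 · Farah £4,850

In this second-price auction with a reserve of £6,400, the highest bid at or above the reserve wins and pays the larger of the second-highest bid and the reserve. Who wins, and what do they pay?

Bids ranked: 8,175 (Ben) > 4,850 (Farah) > 3,525 (Jules) > 1,800 (Uma) > 1,325 (Leo) > 1,175 (Eli)
Ben has the top bid at or above the reserve (£8,175).
max(second-highest £4,850, reserve £6,400) = £6,400.

Ben pays £6,400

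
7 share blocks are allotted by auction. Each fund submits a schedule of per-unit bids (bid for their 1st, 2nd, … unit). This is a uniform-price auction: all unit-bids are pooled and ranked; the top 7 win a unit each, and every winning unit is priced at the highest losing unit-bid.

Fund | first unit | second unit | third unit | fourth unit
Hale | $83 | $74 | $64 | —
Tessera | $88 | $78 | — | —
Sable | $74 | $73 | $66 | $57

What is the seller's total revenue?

All unit-bids, highest first — top 7: 88 (Tessera-1), 83 (Hale-1), 78 (Tessera-2), 74 (Hale-2), 74 (Sable-1), 73 (Sable-2), 66 (Sable-3)
The (k+1)-th unit-bid is $64.
Allocation: Hale 2, Sable 3, Tessera 2. Every unit priced at $64.
Revenue = 7 × 64 = $448.

Total revenue: $448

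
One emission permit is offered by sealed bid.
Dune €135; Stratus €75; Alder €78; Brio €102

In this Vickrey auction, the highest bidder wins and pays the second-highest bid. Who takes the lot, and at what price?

Dune pays €102

Bids ranked: 135 (Dune) > 102 (Brio) > 78 (Alder) > 75 (Stratus)
Dune wins with the highest bid; price is set by the runner-up at €102.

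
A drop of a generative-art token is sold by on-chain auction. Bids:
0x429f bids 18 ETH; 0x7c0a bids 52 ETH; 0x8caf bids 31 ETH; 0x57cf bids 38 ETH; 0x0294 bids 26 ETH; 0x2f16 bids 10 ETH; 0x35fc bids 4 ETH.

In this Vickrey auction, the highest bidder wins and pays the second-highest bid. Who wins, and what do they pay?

Bids in order: 52 (0x7c0a) > 38 (0x57cf) > 31 (0x8caf) > 26 (0x0294) > 18 (0x429f) > 10 (0x2f16) > …
0x7c0a wins with the highest bid; price is set by the runner-up at 38 ETH.

0x7c0a pays 38 ETH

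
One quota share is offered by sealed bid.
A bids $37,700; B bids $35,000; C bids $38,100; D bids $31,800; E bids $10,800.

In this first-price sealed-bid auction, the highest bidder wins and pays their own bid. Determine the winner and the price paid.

Rule: the highest bidder wins and pays their own bid.
Bids in order: 38,100 (C) > 37,700 (A) > 35,000 (B) > 31,800 (D) > 10,800 (E)
C is highest → pays own bid, $38,100.

C pays $38,100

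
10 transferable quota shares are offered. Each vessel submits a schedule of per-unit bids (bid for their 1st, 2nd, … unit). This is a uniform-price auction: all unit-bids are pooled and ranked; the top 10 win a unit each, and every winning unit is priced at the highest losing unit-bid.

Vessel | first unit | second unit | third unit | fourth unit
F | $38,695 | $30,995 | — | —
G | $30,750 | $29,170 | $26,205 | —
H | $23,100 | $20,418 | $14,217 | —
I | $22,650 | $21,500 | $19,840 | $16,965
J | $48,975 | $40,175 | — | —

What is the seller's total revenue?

All unit-bids, highest first — top 10: 48,975 (J-1), 40,175 (J-2), 38,695 (F-1), 30,995 (F-2), 30,750 (G-1), 29,170 (G-2), 26,205 (G-3), 23,100 (H-1), 22,650 (I-1), 21,500 (I-2)
Highest rejected unit-bid = $20,418.
Allocation: F 2, G 3, H 1, I 2, J 2. Every unit priced at $20,418.
Revenue = 10 × 20,418 = $204,180.

Total revenue: $204,180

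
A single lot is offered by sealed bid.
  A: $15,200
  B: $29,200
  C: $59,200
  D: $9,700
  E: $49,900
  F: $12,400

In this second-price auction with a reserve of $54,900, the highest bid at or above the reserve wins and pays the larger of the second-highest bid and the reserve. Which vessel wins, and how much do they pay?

Sorting bids: 59,200 (C) > 49,900 (E) > 29,200 (B) > 15,200 (A) > 12,400 (F) > 9,700 (D)
Highest eligible bid: C at $59,200.
max(second-highest $49,900, reserve $54,900) = $54,900.

C pays $54,900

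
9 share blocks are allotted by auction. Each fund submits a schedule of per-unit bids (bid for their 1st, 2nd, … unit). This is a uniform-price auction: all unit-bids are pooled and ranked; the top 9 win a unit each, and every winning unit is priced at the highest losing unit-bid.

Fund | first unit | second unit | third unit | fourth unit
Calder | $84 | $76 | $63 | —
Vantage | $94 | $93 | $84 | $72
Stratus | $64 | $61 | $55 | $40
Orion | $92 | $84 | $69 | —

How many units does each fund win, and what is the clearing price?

All unit-bids, highest first — top 9: 94 (Vantage-1), 93 (Vantage-2), 92 (Orion-1), 84 (Calder-1), 84 (Vantage-3), 84 (Orion-2), 76 (Calder-2), 72 (Vantage-4), 69 (Orion-3)
Highest rejected unit-bid = $64.
Allocation: Calder 2, Orion 3, Vantage 4.

Calder 2, Orion 3, Vantage 4; clearing price $64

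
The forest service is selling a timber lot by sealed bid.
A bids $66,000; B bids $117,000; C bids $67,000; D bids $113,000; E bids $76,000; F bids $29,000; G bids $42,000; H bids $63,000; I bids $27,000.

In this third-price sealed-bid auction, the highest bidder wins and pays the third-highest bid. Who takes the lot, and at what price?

B pays $76,000

Sorting bids: 117,000 (B) > 113,000 (D) > 76,000 (E) > 67,000 (C) > 66,000 (A) > 63,000 (H) > …
B wins; payment is bid #3 in the ranking = $76,000.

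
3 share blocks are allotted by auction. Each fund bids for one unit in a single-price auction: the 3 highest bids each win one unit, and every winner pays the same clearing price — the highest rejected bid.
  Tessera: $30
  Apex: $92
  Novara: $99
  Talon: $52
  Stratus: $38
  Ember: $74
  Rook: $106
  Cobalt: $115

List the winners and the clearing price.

Bids ranked high→low: 115 (Cobalt), 106 (Rook), 99 (Novara), 92 (Apex), 74 (Ember), …
Top 3: Cobalt, Rook, Novara.
Clearing price = highest rejected bid = $92.

Cobalt, Rook, Novara; each pays $92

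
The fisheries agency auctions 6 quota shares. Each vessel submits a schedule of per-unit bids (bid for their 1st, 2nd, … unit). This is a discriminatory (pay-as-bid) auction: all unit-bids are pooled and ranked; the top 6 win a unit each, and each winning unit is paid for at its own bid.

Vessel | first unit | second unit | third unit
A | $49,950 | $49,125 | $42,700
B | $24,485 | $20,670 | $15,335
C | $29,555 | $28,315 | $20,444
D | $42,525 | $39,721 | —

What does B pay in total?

Pooled unit-bids ranked (top 6): 49,950 (A-1), 49,125 (A-2), 42,700 (A-3), 42,525 (D-1), 39,721 (D-2), 29,555 (C-1)
Next rejected bid: $28,315 (not a price — pay-as-bid).
B wins no units.

B pays $0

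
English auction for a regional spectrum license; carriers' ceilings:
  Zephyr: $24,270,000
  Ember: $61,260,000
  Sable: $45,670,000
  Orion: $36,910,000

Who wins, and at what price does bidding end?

Ember wins at $45,670,000

Rule: the price rises until one bidder remains; the winner pays the price at which the last rival dropped out.
Limits ranked: 61,260,000 (Ember) > 45,670,000 (Sable) > 36,910,000 (Orion) > 24,270,000 (Zephyr)
Once the price passes $45,670,000, only Ember is left; the hammer falls at Sable's limit of $45,670,000.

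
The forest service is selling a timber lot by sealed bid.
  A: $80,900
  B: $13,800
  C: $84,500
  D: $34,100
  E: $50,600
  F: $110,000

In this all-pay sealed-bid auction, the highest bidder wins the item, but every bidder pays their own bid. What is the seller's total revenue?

Total revenue: $373,900

Rule: the highest bidder wins the item, but every bidder pays their own bid.
Bids in order: 110,000 (F) > 84,500 (C) > 80,900 (A) > 50,600 (E) > 34,100 (D) > 13,800 (B)
F wins with the top bid; all bids are sunk regardless.
Every bidder forfeits their bid regardless of winning.
Revenue = 80,900 + 13,800 + 84,500 + 34,100 + 50,600 + 110,000 = $373,900.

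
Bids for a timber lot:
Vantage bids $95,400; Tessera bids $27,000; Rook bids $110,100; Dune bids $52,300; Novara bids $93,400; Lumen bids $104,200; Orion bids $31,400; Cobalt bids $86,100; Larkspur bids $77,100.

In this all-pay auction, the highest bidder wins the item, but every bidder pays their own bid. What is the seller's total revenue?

Total revenue: $677,000

Bids ranked: 110,100 (Rook) > 104,200 (Lumen) > 95,400 (Vantage) > 93,400 (Novara) > 86,100 (Cobalt) > 77,100 (Larkspur) > …
Rook wins with the top bid; all bids are sunk regardless.
Every bidder forfeits their bid regardless of winning.
Revenue = 95,400 + 27,000 + 110,100 + 52,300 + 93,400 + 104,200 + 31,400 + 86,100 + 77,100 = $677,000.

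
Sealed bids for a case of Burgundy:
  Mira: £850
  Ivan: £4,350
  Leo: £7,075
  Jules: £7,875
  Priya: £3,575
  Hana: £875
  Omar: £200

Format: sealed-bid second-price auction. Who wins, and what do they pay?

Jules pays £7,075

Sorting bids: 7,875 (Jules) > 7,075 (Leo) > 4,350 (Ivan) > 3,575 (Priya) > 875 (Hana) > 850 (Mira) > …
Second-price: Jules pays Leo's bid of £7,075.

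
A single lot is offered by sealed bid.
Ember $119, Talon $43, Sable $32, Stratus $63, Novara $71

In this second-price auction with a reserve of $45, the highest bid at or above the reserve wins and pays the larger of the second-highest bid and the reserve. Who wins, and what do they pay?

Second-price auction with a reserve of $45: the highest bid at or above the reserve wins and pays the larger of the second-highest bid and the reserve.
Bids in order: 119 (Ember) > 71 (Novara) > 63 (Stratus) > 43 (Talon) > 32 (Sable)
Ember has the top bid at or above the reserve ($119).
max(second-highest $71, reserve $45) = $71; the reserve does not bind.

Ember pays $71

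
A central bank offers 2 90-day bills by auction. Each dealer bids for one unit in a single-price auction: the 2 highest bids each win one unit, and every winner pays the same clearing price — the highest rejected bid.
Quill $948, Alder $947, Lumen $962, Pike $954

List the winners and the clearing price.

Sorting: 962 (Lumen), 954 (Pike), 948 (Quill), 947 (Alder)
The 2 highest are Lumen, Pike.
Clearing price = highest rejected bid = $948.

Lumen, Pike; each pays $948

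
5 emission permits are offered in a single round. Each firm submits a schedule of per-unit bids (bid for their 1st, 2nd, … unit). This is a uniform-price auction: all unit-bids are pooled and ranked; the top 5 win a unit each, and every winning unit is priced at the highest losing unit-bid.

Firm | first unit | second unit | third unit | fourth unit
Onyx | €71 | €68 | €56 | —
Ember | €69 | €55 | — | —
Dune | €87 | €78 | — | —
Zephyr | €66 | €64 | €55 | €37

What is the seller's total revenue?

Total revenue: €330

Pooled unit-bids ranked (top 5): 87 (Dune-1), 78 (Dune-2), 71 (Onyx-1), 69 (Ember-1), 68 (Onyx-2)
The (k+1)-th unit-bid is €66.
Allocation: Dune 2, Ember 1, Onyx 2. Every unit priced at €66.
Revenue = 5 × 66 = €330.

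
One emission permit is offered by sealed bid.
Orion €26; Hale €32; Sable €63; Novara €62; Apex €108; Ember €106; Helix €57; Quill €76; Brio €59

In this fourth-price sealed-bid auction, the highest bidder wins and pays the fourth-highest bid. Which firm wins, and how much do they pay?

Bids ranked: 108 (Apex) > 106 (Ember) > 76 (Quill) > 63 (Sable) > 62 (Novara) > 59 (Brio) > …
Apex wins; payment is bid #4 in the ranking = €63.

Apex pays €63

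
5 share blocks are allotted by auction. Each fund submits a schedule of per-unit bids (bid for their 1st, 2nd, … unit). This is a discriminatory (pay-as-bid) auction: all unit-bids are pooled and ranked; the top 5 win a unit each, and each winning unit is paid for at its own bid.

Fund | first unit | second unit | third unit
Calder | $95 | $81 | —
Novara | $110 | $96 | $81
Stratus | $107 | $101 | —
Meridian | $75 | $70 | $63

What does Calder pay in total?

Calder pays $95

All unit-bids, highest first — top 5: 110 (Novara-1), 107 (Stratus-1), 101 (Stratus-2), 96 (Novara-2), 95 (Calder-1)
Next rejected bid: $81 (not a price — pay-as-bid).
Calder's winning unit-bids: 95 = $95.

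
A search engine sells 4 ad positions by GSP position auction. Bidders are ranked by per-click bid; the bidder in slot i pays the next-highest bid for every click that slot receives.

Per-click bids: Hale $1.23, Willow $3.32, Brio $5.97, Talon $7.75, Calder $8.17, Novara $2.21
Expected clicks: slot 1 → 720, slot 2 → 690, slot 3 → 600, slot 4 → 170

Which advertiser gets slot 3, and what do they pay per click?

Sorting advertisers: $8.17 (Calder) > $7.75 (Talon) > $5.97 (Brio) > $3.32 (Willow) > $2.21 (Novara) > …
Slot 3 goes to the third-ranked bidder, Brio, who pays the next bid down: $3.32/click.

Brio; $3.32 per click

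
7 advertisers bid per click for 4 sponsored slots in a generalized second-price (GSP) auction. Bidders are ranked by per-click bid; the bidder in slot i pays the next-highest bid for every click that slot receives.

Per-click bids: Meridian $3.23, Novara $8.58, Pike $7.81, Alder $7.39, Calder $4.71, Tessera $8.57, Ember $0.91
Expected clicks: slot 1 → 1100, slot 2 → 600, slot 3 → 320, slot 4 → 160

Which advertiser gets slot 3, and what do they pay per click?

Ranked by bid: $8.58 (Novara) > $8.57 (Tessera) > $7.81 (Pike) > $7.39 (Alder) > $4.71 (Calder) > …
Slot 3 goes to the third-ranked bidder, Pike, who pays the next bid down: $7.39/click.

Pike; $7.39 per click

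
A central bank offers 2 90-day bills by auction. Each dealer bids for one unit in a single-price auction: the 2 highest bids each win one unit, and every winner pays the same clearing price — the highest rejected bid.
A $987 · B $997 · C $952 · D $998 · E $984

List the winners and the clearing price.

Ordering the bids: 998 (D), 997 (B), 987 (A), 984 (E), …
The 2 highest are D, B.
First losing bid is A's $987, which sets the uniform price.

D, B; each pays $987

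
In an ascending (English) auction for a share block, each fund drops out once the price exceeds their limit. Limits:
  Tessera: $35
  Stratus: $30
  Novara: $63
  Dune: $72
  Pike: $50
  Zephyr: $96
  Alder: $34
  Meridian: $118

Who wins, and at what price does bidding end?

Meridian wins at $96

Open ascending-bid auction: the price rises until one bidder remains; the winner pays the price at which the last rival dropped out.
Limits ranked: 118 (Meridian) > 96 (Zephyr) > 72 (Dune) > 63 (Novara) > 50 (Pike) > 35 (Tessera) > …
Bidding ends when Zephyr exits at $96; Meridian takes it.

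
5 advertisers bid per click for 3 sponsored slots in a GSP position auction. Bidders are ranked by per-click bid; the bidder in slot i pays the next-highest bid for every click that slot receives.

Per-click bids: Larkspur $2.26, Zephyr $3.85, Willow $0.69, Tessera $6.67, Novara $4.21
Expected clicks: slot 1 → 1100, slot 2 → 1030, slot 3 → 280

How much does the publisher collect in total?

Total revenue: $9229.30

Sorting advertisers: $6.67 (Tessera) > $4.21 (Novara) > $3.85 (Zephyr) > $2.26 (Larkspur) > …
Slot 1: Tessera pays $4.21 × 1100 = $4631.00
Slot 2: Novara pays $3.85 × 1030 = $3965.50
Slot 3: Zephyr pays $2.26 × 280 = $632.80
Total = $9229.30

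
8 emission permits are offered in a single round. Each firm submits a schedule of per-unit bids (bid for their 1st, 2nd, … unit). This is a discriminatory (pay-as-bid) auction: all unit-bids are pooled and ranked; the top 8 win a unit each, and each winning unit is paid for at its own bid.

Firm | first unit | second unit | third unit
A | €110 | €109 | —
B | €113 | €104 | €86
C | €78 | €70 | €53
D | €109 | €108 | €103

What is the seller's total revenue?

Pooled unit-bids ranked (top 8): 113 (B-1), 110 (A-1), 109 (A-2), 109 (D-1), 108 (D-2), 104 (B-2), 103 (D-3), 86 (B-3)
Next rejected bid: €78 (not a price — pay-as-bid).
Each winning unit pays its own bid.
Revenue = 113 + 110 + 109 + 109 + 108 + 104 + 103 + 86 = €842.

Total revenue: €842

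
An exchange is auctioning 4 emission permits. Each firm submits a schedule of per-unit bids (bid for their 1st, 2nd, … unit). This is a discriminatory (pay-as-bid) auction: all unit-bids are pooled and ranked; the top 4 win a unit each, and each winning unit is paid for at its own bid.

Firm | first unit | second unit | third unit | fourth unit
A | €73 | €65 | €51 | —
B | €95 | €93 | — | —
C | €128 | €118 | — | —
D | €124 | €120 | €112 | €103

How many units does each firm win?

Pooled unit-bids ranked (top 4): 128 (C-1), 124 (D-1), 120 (D-2), 118 (C-2)
Next rejected bid: €112 (not a price — pay-as-bid).
Allocation: C 2, D 2.

C 2, D 2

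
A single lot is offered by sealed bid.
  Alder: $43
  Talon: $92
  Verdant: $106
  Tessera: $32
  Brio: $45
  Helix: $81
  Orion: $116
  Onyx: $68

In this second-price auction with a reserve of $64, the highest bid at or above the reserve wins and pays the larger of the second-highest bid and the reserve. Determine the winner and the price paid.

Second-price auction with a reserve of $64: the highest bid at or above the reserve wins and pays the larger of the second-highest bid and the reserve.
Bids in order: 116 (Orion) > 106 (Verdant) > 92 (Talon) > 81 (Helix) > 68 (Onyx) > 45 (Brio) > …
Highest eligible bid: Orion at $116.
max(second-highest $106, reserve $64) = $106; the reserve does not bind.

Orion pays $106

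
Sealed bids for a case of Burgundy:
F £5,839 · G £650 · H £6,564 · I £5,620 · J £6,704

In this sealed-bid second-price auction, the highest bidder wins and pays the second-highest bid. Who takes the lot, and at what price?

Sorting bids: 6,704 (J) > 6,564 (H) > 5,839 (F) > 5,620 (I) > 650 (G)
J wins with the highest bid; price is set by the runner-up at £6,564.

J pays £6,564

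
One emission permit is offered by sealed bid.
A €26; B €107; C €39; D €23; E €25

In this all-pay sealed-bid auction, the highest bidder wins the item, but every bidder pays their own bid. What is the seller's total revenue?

Bids in order: 107 (B) > 39 (C) > 26 (A) > 25 (E) > 23 (D)
Every bidder forfeits their bid regardless of winning.
Revenue = 26 + 107 + 39 + 23 + 25 = €220.

Total revenue: €220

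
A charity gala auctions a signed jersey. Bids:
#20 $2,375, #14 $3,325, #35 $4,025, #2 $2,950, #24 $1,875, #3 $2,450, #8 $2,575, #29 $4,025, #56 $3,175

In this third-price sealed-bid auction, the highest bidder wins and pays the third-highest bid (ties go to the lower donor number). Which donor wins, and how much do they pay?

#29 pays $3,325

Bids ranked: 4,025 (#29) > 4,025 (#35) > 3,325 (#14) > 3,175 (#56) > 2,950 (#2) > 2,575 (#8) > …
#29 and #35 tie at $4,025; tie-break gives it to #29.
#29 wins; payment is bid #3 in the ranking = $3,325.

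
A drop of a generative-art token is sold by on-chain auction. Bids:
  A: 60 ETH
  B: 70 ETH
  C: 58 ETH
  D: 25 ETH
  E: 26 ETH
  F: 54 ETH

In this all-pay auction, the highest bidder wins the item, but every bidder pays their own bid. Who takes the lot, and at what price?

Rule: the highest bidder wins the item, but every bidder pays their own bid.
Sorting bids: 70 (B) > 60 (A) > 58 (C) > 54 (F) > 26 (E) > 25 (D)
B is highest and takes the item; every bidder forfeits their bid.

B pays 70 ETH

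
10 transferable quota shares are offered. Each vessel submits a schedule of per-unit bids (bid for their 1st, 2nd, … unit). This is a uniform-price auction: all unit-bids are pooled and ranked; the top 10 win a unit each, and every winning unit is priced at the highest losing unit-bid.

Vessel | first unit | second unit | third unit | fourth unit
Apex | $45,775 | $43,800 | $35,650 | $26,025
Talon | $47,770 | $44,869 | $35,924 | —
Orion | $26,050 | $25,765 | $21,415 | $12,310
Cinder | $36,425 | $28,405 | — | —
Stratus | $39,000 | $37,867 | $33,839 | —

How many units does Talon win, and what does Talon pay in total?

Talon: 3 units, pays $85,215

Merging the schedules and taking the best 10: 47,770 (Talon-1), 45,775 (Apex-1), 44,869 (Talon-2), 43,800 (Apex-2), 39,000 (Stratus-1), 37,867 (Stratus-2), 36,425 (Cinder-1), 35,924 (Talon-3), 35,650 (Apex-3), 33,839 (Stratus-3)
Highest rejected unit-bid = $28,405.
Talon wins 3 unit(s) at $28,405 each.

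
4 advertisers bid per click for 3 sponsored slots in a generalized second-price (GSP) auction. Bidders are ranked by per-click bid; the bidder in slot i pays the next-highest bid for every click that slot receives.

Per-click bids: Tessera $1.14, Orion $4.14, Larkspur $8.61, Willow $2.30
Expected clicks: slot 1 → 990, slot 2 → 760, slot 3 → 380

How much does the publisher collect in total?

Ranked by bid: $8.61 (Larkspur) > $4.14 (Orion) > $2.30 (Willow) > $1.14 (Tessera)
Slot 1: Larkspur pays $4.14 × 990 = $4098.60
Slot 2: Orion pays $2.30 × 760 = $1748.00
Slot 3: Willow pays $1.14 × 380 = $433.20
Total = $6279.80

Total revenue: $6279.80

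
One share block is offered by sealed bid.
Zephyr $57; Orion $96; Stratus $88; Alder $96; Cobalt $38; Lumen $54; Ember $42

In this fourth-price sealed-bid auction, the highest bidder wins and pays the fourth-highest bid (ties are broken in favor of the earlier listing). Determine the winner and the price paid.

Orion pays $57

Sorting bids: 96 (Orion) > 96 (Alder) > 88 (Stratus) > 57 (Zephyr) > 54 (Lumen) > 42 (Ember) > …
Tie at $96 → Orion wins by tie-break.
Orion wins; payment is bid #4 in the ranking = $57.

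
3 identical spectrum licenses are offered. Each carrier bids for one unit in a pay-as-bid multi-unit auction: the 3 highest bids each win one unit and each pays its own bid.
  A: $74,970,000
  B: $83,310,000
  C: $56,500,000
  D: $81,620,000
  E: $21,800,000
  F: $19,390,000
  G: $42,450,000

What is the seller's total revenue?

Sorting: 83,310,000 (B), 81,620,000 (D), 74,970,000 (A), 56,500,000 (C), 42,450,000 (G), …
Top 3: B, D, A.
Total revenue = 83,310,000 + 81,620,000 + 74,970,000 = $239,900,000.

Total revenue: $239,900,000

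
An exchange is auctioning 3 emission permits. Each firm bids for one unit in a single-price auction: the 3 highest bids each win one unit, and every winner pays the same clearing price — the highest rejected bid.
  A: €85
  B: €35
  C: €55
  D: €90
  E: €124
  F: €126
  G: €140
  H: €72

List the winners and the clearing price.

Sorting: 140 (G), 126 (F), 124 (E), 90 (D), 85 (A), …
The 3 highest are G, F, E.
Clearing price = highest rejected bid = €90.

G, F, E; each pays €90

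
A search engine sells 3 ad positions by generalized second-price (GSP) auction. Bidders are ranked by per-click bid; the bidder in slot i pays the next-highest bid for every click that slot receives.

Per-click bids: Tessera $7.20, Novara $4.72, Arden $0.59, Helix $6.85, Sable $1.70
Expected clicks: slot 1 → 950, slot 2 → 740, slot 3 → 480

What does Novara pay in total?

Ranked by bid: $7.20 (Tessera) > $6.85 (Helix) > $4.72 (Novara) > $1.70 (Sable) > …
Novara holds slot 3 → pays next bid $1.70 × 480 clicks = $816.00.

Novara pays $816.00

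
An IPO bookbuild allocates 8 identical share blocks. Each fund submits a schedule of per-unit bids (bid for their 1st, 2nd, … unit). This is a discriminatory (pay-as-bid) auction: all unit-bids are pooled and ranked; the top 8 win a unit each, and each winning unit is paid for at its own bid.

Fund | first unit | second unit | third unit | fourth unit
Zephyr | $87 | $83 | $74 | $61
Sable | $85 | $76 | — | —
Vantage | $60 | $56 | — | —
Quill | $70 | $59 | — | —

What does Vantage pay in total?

Vantage pays $60

All unit-bids, highest first — top 8: 87 (Zephyr-1), 85 (Sable-1), 83 (Zephyr-2), 76 (Sable-2), 74 (Zephyr-3), 70 (Quill-1), 61 (Zephyr-4), 60 (Vantage-1)
Next rejected bid: $59 (not a price — pay-as-bid).
Vantage's winning unit-bids: 60 = $60.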